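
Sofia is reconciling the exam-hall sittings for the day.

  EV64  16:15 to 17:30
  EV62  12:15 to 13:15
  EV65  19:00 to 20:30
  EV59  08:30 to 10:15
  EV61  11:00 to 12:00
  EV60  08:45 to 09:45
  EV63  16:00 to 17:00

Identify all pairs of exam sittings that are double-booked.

EV59 & EV60, EV63 & EV64

Sorted by start: EV59, EV60, EV61, EV62, EV63, EV64, EV65.
EV60 starts before EV59 ends → EV59 and EV60 overlap.
EV61 starts after EV59 ends, so EV59 has no further overlaps.
EV61 starts after EV60 ends, so EV60 has no further overlaps.
EV62 starts after EV61 ends, so EV61 has no further overlaps.
EV63 starts after EV62 ends, so EV62 has no further overlaps.
EV64 starts before EV63 ends → EV63 and EV64 overlap.
EV65 starts after EV63 ends.
EV65 starts after EV64 ends.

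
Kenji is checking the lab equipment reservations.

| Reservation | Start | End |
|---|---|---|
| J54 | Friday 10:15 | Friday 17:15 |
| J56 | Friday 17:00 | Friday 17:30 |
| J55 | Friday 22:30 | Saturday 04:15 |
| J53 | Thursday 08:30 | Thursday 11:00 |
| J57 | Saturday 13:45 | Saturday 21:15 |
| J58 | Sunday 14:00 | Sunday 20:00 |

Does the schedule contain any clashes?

Yes

Sorted by start: J53, J54, J56, J55, J57, J58.
J54 starts after J53 ends — done with J53.
J56 starts before J54 ends → J54 and J56 overlap.
That's a conflict, so the schedule is not conflict-free.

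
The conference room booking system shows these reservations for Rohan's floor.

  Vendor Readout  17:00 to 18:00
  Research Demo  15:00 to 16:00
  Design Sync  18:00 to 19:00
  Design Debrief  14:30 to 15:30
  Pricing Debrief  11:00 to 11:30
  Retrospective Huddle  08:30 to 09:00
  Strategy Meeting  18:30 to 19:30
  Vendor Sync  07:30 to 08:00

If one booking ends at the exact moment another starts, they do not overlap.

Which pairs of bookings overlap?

Design Debrief & Research Demo, Design Sync & Strategy Meeting

Sorted by start: Vendor Sync, Retrospective Huddle, Pricing Debrief, Design Debrief, Research Demo, Vendor Readout, Design Sync, Strategy Meeting.
Retrospective Huddle starts after Vendor Sync ends — done with Vendor Sync.
Pricing Debrief starts after Retrospective Huddle ends — done with Retrospective Huddle.
Design Debrief starts after Pricing Debrief ends — done with Pricing Debrief.
Research Demo starts before Design Debrief ends → Design Debrief and Research Demo overlap.
Vendor Readout starts after Design Debrief ends — done with Design Debrief.
Vendor Readout starts after Research Demo ends — done with Research Demo.
Design Sync starts exactly when Vendor Readout ends (back-to-back, no overlap) — done with Vendor Readout.
Strategy Meeting starts before Design Sync ends → Design Sync and Strategy Meeting overlap.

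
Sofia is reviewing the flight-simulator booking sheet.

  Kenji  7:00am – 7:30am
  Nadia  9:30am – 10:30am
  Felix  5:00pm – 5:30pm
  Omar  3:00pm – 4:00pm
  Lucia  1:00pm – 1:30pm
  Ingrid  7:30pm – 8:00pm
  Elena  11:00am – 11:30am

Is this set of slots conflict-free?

Yes

Check each pair: they overlap iff neither finishes before the other starts.
Sorted by start: Kenji, Nadia, Elena, Lucia, Omar, Felix, Ingrid.
Nadia starts after Kenji ends; Kenji is clear from here.
Elena starts after Nadia ends; Nadia is clear from here.
Lucia starts after Elena ends; Elena is clear from here.
Omar starts after Lucia ends; Lucia is clear from here.
Felix starts after Omar ends; Omar is clear from here.
Ingrid starts after Felix ends.
Every pair is clear; the schedule has no overlaps.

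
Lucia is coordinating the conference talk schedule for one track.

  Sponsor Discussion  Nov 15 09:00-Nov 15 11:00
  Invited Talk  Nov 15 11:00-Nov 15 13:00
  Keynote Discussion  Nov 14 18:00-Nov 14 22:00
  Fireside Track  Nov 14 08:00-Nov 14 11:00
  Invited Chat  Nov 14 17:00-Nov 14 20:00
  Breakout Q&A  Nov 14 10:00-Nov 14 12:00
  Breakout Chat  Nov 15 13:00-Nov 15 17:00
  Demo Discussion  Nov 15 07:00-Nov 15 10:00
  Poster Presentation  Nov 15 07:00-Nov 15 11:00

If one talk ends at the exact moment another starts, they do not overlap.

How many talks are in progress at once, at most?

Sort all start/end points and keep a running count:
Nov 14 08:00 start Fireside Track → 1
Nov 14 10:00 start Breakout Q&A → 2
Nov 14 11:00 end Fireside Track → 1
Nov 14 12:00 end Breakout Q&A → 0
Nov 14 17:00 start Invited Chat → 1
Nov 14 18:00 start Keynote Discussion → 2
Nov 14 20:00 end Invited Chat → 1
Nov 14 22:00 end Keynote Discussion → 0
Nov 15 07:00 start Demo Discussion → 1
Nov 15 07:00 start Poster Presentation → 2
Nov 15 09:00 start Sponsor Discussion → 3
Nov 15 10:00 end Demo Discussion → 2
Nov 15 11:00 end Poster Presentation → 1
Nov 15 11:00 end Sponsor Discussion → 0
Nov 15 11:00 start Invited Talk → 1
Nov 15 13:00 end Invited Talk → 0
Nov 15 13:00 start Breakout Chat → 1
Nov 15 17:00 end Breakout Chat → 0
Peak is 3, at Nov 15 09:00 (Demo Discussion, Poster Presentation, Sponsor Discussion).

3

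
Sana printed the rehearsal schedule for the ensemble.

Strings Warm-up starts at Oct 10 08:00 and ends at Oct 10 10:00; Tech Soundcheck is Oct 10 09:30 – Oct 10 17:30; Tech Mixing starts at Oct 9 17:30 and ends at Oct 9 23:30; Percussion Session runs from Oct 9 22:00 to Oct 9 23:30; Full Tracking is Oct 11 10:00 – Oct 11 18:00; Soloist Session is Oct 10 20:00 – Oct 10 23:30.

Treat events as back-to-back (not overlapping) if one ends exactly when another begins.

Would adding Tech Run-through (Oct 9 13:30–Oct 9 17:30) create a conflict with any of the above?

No — it doesn't clash with anything

Tech Mixing: starts Oct 9 17:30 at or after Tech Run-through ends Oct 9 17:30 → clear.
Percussion Session: starts Oct 9 22:00 at or after Tech Run-through ends Oct 9 17:30 → clear.
Strings Warm-up: starts Oct 10 08:00 at or after Tech Run-through ends Oct 9 17:30 → clear.
Tech Soundcheck: starts Oct 10 09:30 at or after Tech Run-through ends Oct 9 17:30 → clear.
Soloist Session: starts Oct 10 20:00 at or after Tech Run-through ends Oct 9 17:30 → clear.
Full Tracking: starts Oct 11 10:00 at or after Tech Run-through ends Oct 9 17:30 → clear.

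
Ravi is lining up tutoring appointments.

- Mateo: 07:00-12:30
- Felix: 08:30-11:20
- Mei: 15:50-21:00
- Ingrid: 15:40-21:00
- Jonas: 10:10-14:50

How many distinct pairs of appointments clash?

Sorted by start: Mateo, Felix, Jonas, Ingrid, Mei.
Felix starts before Mateo ends → Mateo and Felix overlap.
Jonas starts before Mateo ends → Mateo and Jonas overlap.
Ingrid starts after Mateo ends — done with Mateo.
Jonas starts before Felix ends → Felix and Jonas overlap.
Ingrid starts after Felix ends — done with Felix.
Ingrid starts after Jonas ends — done with Jonas.
Mei starts before Ingrid ends → Ingrid and Mei overlap.
Overlapping pairs: Felix & Jonas, Felix & Mateo, Ingrid & Mei, Jonas & Mateo — 4 in total.

4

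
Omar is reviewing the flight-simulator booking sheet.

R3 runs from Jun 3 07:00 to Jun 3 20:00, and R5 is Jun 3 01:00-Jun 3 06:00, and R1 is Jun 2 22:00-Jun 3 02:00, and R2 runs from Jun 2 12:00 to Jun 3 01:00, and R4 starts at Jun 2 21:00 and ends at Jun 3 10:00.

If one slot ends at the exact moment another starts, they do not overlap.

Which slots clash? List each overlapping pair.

Sorted by start: R2, R4, R1, R5, R3.
R4 starts before R2 ends → R2 and R4 overlap.
R1 starts before R2 ends → R2 and R1 overlap.
R5 starts exactly when R2 ends (back-to-back, no overlap) — done with R2.
R1 starts before R4 ends → R4 and R1 overlap.
R5 starts before R4 ends → R4 and R5 overlap.
R3 starts before R4 ends → R4 and R3 overlap.
R5 starts before R1 ends → R1 and R5 overlap.
R3 starts after R1 ends.
R3 starts after R5 ends.

R1 & R2, R1 & R4, R1 & R5, R2 & R4, R3 & R4, R4 & R5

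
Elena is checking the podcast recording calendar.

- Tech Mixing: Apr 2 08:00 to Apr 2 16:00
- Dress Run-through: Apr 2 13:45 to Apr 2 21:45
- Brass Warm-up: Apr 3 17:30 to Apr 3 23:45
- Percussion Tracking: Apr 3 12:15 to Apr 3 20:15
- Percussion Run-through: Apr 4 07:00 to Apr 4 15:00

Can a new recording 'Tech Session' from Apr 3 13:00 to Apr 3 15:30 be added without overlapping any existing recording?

Tech Mixing: ends Apr 2 16:00 at or before Tech Session starts Apr 3 13:00 → clear.
Dress Run-through: ends Apr 2 21:45 at or before Tech Session starts Apr 3 13:00 → clear.
Percussion Tracking: starts Apr 3 12:15 before Tech Session ends Apr 3 15:30, and ends Apr 3 20:15 after Tech Session starts Apr 3 13:00 → overlap.
Brass Warm-up: starts Apr 3 17:30 at or after Tech Session ends Apr 3 15:30 → clear.
Percussion Run-through: starts Apr 4 07:00 at or after Tech Session ends Apr 3 15:30 → clear.
Tech Session overlaps Percussion Tracking.

No — it overlaps Percussion Tracking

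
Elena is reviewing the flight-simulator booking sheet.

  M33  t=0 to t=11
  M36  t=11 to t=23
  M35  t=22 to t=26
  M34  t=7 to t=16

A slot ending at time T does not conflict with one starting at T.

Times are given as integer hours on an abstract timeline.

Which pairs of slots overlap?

Sorted by start: M33, M34, M36, M35.
M34 starts before M33 ends → M33 and M34 overlap.
M36 starts exactly when M33 ends (back-to-back, no overlap); M33 is clear from here.
M36 starts before M34 ends → M34 and M36 overlap.
M35 starts after M34 ends.
M35 starts before M36 ends → M36 and M35 overlap.

M33 & M34, M34 & M36, M35 & M36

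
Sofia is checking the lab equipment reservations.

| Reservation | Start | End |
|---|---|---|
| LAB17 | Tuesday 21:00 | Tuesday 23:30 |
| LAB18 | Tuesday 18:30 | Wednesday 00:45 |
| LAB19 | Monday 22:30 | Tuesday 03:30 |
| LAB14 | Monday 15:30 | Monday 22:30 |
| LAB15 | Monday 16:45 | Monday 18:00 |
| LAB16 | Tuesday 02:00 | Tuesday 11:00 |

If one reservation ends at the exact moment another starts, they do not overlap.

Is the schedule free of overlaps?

Sorted by start: LAB14, LAB15, LAB19, LAB16, LAB18, LAB17.
LAB15 starts before LAB14 ends → LAB14 and LAB15 overlap.
That's a conflict, so the schedule is not conflict-free.

No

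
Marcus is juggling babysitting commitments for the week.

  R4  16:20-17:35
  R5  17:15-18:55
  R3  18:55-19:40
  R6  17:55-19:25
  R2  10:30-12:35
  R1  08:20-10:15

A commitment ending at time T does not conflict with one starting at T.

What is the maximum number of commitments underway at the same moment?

Sweep the timeline, counting +1 at each start and −1 at each end (ends before starts at a tie):
08:20 start R1 → 1
10:15 end R1 → 0
10:30 start R2 → 1
12:35 end R2 → 0
16:20 start R4 → 1
17:15 start R5 → 2
17:35 end R4 → 1
17:55 start R6 → 2
18:55 end R5 → 1
18:55 start R3 → 2
19:25 end R6 → 1
19:40 end R3 → 0
Peak is 2, at 17:15 (R4, R5).

2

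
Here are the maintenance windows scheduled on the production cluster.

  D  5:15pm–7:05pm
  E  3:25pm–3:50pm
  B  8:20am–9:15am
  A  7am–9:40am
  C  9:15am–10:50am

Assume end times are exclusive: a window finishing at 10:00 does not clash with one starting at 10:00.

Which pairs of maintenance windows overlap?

A & B, A & C

Sorted by start: A, B, C, E, D.
B starts before A ends → A and B overlap.
C starts before A ends → A and C overlap.
E starts after A ends — done with A.
C starts exactly when B ends (back-to-back, no overlap) — done with B.
E starts after C ends — done with C.
D starts after E ends.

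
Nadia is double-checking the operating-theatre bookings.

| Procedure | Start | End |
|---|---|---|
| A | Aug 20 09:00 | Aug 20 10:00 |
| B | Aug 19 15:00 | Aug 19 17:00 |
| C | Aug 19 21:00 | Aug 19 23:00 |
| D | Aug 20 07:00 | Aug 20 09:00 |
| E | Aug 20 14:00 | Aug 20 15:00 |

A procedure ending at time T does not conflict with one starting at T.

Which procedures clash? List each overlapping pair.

no conflicts

Check each pair: they overlap iff neither finishes before the other starts.
Sorted by start: B, C, D, A, E.
C starts after B ends; B is clear from here.
D starts after C ends; C is clear from here.
A starts exactly when D ends (back-to-back, no overlap); D is clear from here.
E starts after A ends.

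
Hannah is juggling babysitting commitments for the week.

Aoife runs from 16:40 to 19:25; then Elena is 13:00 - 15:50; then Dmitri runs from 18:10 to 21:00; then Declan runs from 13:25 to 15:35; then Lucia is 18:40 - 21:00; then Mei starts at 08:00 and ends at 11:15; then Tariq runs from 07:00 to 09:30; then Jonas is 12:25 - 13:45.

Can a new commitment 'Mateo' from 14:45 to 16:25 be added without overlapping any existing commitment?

No — it overlaps Declan, Elena

Tariq: ends 09:30 at or before Mateo starts 14:45 → clear.
Mei: ends 11:15 at or before Mateo starts 14:45 → clear.
Jonas: ends 13:45 at or before Mateo starts 14:45 → clear.
Elena: starts 13:00 before Mateo ends 16:25, and ends 15:50 after Mateo starts 14:45 → overlap.
Declan: starts 13:25 before Mateo ends 16:25, and ends 15:35 after Mateo starts 14:45 → overlap.
Aoife: starts 16:40 at or after Mateo ends 16:25 → clear.
Dmitri: starts 18:10 at or after Mateo ends 16:25 → clear.
Lucia: starts 18:40 at or after Mateo ends 16:25 → clear.
Mateo overlaps Declan, Elena.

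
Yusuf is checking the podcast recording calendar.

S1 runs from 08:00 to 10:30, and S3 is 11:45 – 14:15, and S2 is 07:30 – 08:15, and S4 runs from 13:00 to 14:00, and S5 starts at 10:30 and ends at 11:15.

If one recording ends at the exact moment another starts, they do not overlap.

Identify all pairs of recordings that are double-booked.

Sorted by start: S2, S1, S5, S3, S4.
S1 starts before S2 ends → S2 and S1 overlap.
S5 starts after S2 ends; S2 is clear from here.
S5 starts exactly when S1 ends (back-to-back, no overlap); S1 is clear from here.
S3 starts after S5 ends; S5 is clear from here.
S4 starts before S3 ends → S3 and S4 overlap.

S1 & S2, S3 & S4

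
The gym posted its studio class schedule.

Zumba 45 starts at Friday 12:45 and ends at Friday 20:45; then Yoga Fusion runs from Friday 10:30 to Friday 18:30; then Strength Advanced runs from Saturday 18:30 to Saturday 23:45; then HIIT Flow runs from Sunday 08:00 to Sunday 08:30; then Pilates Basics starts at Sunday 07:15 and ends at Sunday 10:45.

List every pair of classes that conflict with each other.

HIIT Flow & Pilates Basics, Yoga Fusion & Zumba 45

Sorted by start: Yoga Fusion, Zumba 45, Strength Advanced, Pilates Basics, HIIT Flow.
Zumba 45 starts before Yoga Fusion ends → Yoga Fusion and Zumba 45 overlap.
Strength Advanced starts after Yoga Fusion ends, so Yoga Fusion has no further overlaps.
Strength Advanced starts after Zumba 45 ends, so Zumba 45 has no further overlaps.
Pilates Basics starts after Strength Advanced ends, so Strength Advanced has no further overlaps.
HIIT Flow starts before Pilates Basics ends → Pilates Basics and HIIT Flow overlap.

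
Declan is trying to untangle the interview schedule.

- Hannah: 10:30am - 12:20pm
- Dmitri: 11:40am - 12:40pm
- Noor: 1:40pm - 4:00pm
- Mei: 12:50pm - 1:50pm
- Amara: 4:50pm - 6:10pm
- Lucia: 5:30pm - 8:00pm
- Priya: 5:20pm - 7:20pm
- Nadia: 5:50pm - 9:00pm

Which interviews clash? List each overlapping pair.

Sorted by start: Hannah, Dmitri, Mei, Noor, Amara, Priya, Lucia, Nadia.
Dmitri starts before Hannah ends → Hannah and Dmitri overlap.
Mei starts after Hannah ends, so Hannah has no further overlaps.
Mei starts after Dmitri ends, so Dmitri has no further overlaps.
Noor starts before Mei ends → Mei and Noor overlap.
Amara starts after Mei ends, so Mei has no further overlaps.
Amara starts after Noor ends, so Noor has no further overlaps.
Priya starts before Amara ends → Amara and Priya overlap.
Lucia starts before Amara ends → Amara and Lucia overlap.
Nadia starts before Amara ends → Amara and Nadia overlap.
Lucia starts before Priya ends → Priya and Lucia overlap.
Nadia starts before Priya ends → Priya and Nadia overlap.
Nadia starts before Lucia ends → Lucia and Nadia overlap.

Amara & Lucia, Amara & Nadia, Amara & Priya, Dmitri & Hannah, Lucia & Nadia, Lucia & Priya, Mei & Noor, Nadia & Priya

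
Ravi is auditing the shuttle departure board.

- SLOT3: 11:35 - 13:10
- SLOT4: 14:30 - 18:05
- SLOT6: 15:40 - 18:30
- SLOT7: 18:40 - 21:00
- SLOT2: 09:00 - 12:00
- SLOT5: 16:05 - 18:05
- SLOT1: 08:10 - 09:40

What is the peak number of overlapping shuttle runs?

Walk through starts and ends in time order (an end at T is processed before a start at T):
08:10 start SLOT1 → 1
09:00 start SLOT2 → 2
09:40 end SLOT1 → 1
11:35 start SLOT3 → 2
12:00 end SLOT2 → 1
13:10 end SLOT3 → 0
14:30 start SLOT4 → 1
15:40 start SLOT6 → 2
16:05 start SLOT5 → 3
18:05 end SLOT4 → 2
18:05 end SLOT5 → 1
18:30 end SLOT6 → 0
18:40 start SLOT7 → 1
21:00 end SLOT7 → 0
Peak is 3, at 16:05 (SLOT4, SLOT5, SLOT6).

3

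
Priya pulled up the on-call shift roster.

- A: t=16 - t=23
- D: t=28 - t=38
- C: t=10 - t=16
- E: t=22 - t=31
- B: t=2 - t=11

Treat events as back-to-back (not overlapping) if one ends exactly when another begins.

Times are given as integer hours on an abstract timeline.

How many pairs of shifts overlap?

Sorted by start: B, C, A, E, D.
C starts before B ends → B and C overlap.
A starts after B ends — done with B.
A starts exactly when C ends (back-to-back, no overlap) — done with C.
E starts before A ends → A and E overlap.
D starts after A ends.
D starts before E ends → E and D overlap.
Overlapping pairs: A & E, B & C, D & E — 3 in total.

3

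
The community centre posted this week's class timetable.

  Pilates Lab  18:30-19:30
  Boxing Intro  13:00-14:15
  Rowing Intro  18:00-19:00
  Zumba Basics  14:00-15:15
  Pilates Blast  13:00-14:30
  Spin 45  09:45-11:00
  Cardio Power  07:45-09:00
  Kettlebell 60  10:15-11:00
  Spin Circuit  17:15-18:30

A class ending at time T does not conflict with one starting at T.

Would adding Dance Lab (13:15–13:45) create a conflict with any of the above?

Cardio Power: ends 09:00 at or before Dance Lab starts 13:15 → clear.
Spin 45: ends 11:00 at or before Dance Lab starts 13:15 → clear.
Kettlebell 60: ends 11:00 at or before Dance Lab starts 13:15 → clear.
Pilates Blast: starts 13:00 before Dance Lab ends 13:45, and ends 14:30 after Dance Lab starts 13:15 → overlap.
Boxing Intro: starts 13:00 before Dance Lab ends 13:45, and ends 14:15 after Dance Lab starts 13:15 → overlap.
Zumba Basics: starts 14:00 at or after Dance Lab ends 13:45 → clear.
Spin Circuit: starts 17:15 at or after Dance Lab ends 13:45 → clear.
Rowing Intro: starts 18:00 at or after Dance Lab ends 13:45 → clear.
Pilates Lab: starts 18:30 at or after Dance Lab ends 13:45 → clear.
Dance Lab overlaps Pilates Blast, Boxing Intro.

Yes — it overlaps Boxing Intro, Pilates Blast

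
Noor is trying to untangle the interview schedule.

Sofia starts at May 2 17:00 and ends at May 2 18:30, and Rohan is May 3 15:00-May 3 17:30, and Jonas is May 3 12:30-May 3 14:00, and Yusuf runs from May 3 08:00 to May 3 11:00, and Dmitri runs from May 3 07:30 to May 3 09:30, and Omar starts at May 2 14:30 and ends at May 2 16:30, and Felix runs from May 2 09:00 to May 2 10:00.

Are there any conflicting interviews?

Yes

Two intervals overlap when each starts before the other ends.
Sorted by start: Felix, Omar, Sofia, Dmitri, Yusuf, Jonas, Rohan.
Omar starts after Felix ends; Felix is clear from here.
Sofia starts after Omar ends; Omar is clear from here.
Dmitri starts after Sofia ends; Sofia is clear from here.
Yusuf starts before Dmitri ends → Dmitri and Yusuf overlap.
That's a conflict, so the schedule is not conflict-free.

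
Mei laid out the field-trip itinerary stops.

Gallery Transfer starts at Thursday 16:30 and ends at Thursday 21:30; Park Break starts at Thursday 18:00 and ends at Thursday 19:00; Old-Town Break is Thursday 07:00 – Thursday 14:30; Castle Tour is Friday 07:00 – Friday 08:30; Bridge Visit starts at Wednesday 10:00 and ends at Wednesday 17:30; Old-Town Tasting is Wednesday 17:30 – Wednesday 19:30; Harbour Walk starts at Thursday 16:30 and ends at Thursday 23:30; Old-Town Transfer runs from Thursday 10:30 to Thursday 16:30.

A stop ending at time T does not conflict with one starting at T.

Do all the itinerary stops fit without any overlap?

Two intervals overlap when each starts before the other ends.
Sorted by start: Bridge Visit, Old-Town Tasting, Old-Town Break, Old-Town Transfer, Harbour Walk, Gallery Transfer, Park Break, Castle Tour.
Old-Town Tasting starts exactly when Bridge Visit ends (back-to-back, no overlap), so Bridge Visit has no further overlaps.
Old-Town Break starts after Old-Town Tasting ends, so Old-Town Tasting has no further overlaps.
Old-Town Transfer starts before Old-Town Break ends → Old-Town Break and Old-Town Transfer overlap.
That's a conflict, so the schedule is not conflict-free.

No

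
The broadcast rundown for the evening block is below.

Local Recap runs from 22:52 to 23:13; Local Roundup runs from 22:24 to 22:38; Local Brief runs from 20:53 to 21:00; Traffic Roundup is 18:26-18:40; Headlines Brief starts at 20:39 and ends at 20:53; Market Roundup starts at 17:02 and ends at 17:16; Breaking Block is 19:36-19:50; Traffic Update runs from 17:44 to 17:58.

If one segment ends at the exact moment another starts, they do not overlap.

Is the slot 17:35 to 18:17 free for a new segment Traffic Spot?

No — it overlaps Traffic Update

Market Roundup: ends 17:16 at or before Traffic Spot starts 17:35 → clear.
Traffic Update: starts 17:44 before Traffic Spot ends 18:17, and ends 17:58 after Traffic Spot starts 17:35 → overlap.
Traffic Roundup: starts 18:26 at or after Traffic Spot ends 18:17 → clear.
Breaking Block: starts 19:36 at or after Traffic Spot ends 18:17 → clear.
Headlines Brief: starts 20:39 at or after Traffic Spot ends 18:17 → clear.
Local Brief: starts 20:53 at or after Traffic Spot ends 18:17 → clear.
Local Roundup: starts 22:24 at or after Traffic Spot ends 18:17 → clear.
Local Recap: starts 22:52 at or after Traffic Spot ends 18:17 → clear.
Traffic Spot overlaps Traffic Update.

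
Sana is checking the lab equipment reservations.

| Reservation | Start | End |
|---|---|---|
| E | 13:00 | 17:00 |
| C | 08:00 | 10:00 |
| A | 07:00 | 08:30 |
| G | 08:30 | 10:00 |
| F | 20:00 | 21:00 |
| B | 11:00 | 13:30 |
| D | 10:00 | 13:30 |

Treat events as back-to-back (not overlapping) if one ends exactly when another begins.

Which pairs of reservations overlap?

Sorted by start: A, C, G, D, B, E, F.
C starts before A ends → A and C overlap.
G starts exactly when A ends (back-to-back, no overlap), so nothing later overlaps A either.
G starts before C ends → C and G overlap.
D starts exactly when C ends (back-to-back, no overlap), so nothing later overlaps C either.
D starts exactly when G ends (back-to-back, no overlap), so nothing later overlaps G either.
B starts before D ends → D and B overlap.
E starts before D ends → D and E overlap.
F starts after D ends.
E starts before B ends → B and E overlap.
F starts after B ends.
F starts after E ends.

A & C, B & D, B & E, C & G, D & E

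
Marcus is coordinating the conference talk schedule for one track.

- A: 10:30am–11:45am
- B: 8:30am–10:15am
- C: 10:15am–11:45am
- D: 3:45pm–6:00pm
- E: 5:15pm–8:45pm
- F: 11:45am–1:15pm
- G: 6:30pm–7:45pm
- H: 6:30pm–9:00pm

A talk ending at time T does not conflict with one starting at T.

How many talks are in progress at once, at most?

3

Sort all start/end points and keep a running count:
8:30am start B → 1
10:15am end B → 0
10:15am start C → 1
10:30am start A → 2
11:45am end A → 1
11:45am end C → 0
11:45am start F → 1
1:15pm end F → 0
3:45pm start D → 1
5:15pm start E → 2
6:00pm end D → 1
6:30pm start G → 2
6:30pm start H → 3
7:45pm end G → 2
8:45pm end E → 1
9:00pm end H → 0
Peak is 3, at 6:30pm (E, G, H).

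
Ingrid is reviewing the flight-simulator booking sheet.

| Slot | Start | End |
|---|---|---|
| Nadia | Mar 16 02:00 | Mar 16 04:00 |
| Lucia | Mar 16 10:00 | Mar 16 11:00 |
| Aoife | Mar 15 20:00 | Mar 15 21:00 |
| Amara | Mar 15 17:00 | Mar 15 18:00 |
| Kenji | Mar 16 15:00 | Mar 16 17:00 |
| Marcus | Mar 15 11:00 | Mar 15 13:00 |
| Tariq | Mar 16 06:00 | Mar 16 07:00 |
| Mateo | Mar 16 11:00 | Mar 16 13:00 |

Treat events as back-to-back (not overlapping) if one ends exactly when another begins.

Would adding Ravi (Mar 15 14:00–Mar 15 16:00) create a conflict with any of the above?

Marcus: ends Mar 15 13:00 at or before Ravi starts Mar 15 14:00 → clear.
Amara: starts Mar 15 17:00 at or after Ravi ends Mar 15 16:00 → clear.
Aoife: starts Mar 15 20:00 at or after Ravi ends Mar 15 16:00 → clear.
Nadia: starts Mar 16 02:00 at or after Ravi ends Mar 15 16:00 → clear.
Tariq: starts Mar 16 06:00 at or after Ravi ends Mar 15 16:00 → clear.
Lucia: starts Mar 16 10:00 at or after Ravi ends Mar 15 16:00 → clear.
Mateo: starts Mar 16 11:00 at or after Ravi ends Mar 15 16:00 → clear.
Kenji: starts Mar 16 15:00 at or after Ravi ends Mar 15 16:00 → clear.

No — it doesn't clash with anything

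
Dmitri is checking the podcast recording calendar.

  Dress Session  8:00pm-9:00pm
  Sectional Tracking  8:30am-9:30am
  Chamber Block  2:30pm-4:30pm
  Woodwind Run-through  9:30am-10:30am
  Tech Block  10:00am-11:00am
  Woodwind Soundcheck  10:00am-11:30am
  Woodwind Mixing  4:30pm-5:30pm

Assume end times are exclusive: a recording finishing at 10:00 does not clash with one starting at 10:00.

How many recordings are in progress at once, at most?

3

Sweep the timeline, counting +1 at each start and −1 at each end (ends before starts at a tie):
8:30am start Sectional Tracking → 1
9:30am end Sectional Tracking → 0
9:30am start Woodwind Run-through → 1
10:00am start Tech Block → 2
10:00am start Woodwind Soundcheck → 3
10:30am end Woodwind Run-through → 2
11:00am end Tech Block → 1
11:30am end Woodwind Soundcheck → 0
2:30pm start Chamber Block → 1
4:30pm end Chamber Block → 0
4:30pm start Woodwind Mixing → 1
5:30pm end Woodwind Mixing → 0
8:00pm start Dress Session → 1
9:00pm end Dress Session → 0
Peak is 3, at 10:00am (Tech Block, Woodwind Run-through, Woodwind Soundcheck).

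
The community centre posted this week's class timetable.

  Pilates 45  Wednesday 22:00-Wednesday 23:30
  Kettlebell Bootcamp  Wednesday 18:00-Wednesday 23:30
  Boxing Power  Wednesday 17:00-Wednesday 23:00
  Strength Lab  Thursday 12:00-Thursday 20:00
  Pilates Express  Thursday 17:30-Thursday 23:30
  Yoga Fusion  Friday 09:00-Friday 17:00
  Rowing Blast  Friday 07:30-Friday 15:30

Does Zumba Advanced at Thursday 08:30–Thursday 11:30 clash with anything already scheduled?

Boxing Power: ends Wednesday 23:00 at or before Zumba Advanced starts Thursday 08:30 → clear.
Kettlebell Bootcamp: ends Wednesday 23:30 at or before Zumba Advanced starts Thursday 08:30 → clear.
Pilates 45: ends Wednesday 23:30 at or before Zumba Advanced starts Thursday 08:30 → clear.
Strength Lab: starts Thursday 12:00 at or after Zumba Advanced ends Thursday 11:30 → clear.
Pilates Express: starts Thursday 17:30 at or after Zumba Advanced ends Thursday 11:30 → clear.
Rowing Blast: starts Friday 07:30 at or after Zumba Advanced ends Thursday 11:30 → clear.
Yoga Fusion: starts Friday 09:00 at or after Zumba Advanced ends Thursday 11:30 → clear.

No — it doesn't clash with anything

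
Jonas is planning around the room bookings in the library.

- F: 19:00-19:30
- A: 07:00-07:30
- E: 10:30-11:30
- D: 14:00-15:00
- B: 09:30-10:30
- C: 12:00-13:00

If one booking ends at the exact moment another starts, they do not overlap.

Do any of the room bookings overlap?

Check each pair: they overlap iff neither finishes before the other starts.
Sorted by start: A, B, E, C, D, F.
B starts after A ends, so A has no further overlaps.
E starts exactly when B ends (back-to-back, no overlap), so B has no further overlaps.
C starts after E ends, so E has no further overlaps.
D starts after C ends, so C has no further overlaps.
F starts after D ends.
Every pair is clear; the schedule has no overlaps.

No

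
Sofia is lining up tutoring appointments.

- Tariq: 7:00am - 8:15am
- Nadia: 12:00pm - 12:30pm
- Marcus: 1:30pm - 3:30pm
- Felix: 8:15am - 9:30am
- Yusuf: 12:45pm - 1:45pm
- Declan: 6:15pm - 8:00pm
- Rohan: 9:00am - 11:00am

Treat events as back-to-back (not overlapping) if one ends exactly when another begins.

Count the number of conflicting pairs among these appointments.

Sorted by start: Tariq, Felix, Rohan, Nadia, Yusuf, Marcus, Declan.
Felix starts exactly when Tariq ends (back-to-back, no overlap), so Tariq has no further overlaps.
Rohan starts before Felix ends → Felix and Rohan overlap.
Nadia starts after Felix ends, so Felix has no further overlaps.
Nadia starts after Rohan ends, so Rohan has no further overlaps.
Yusuf starts after Nadia ends, so Nadia has no further overlaps.
Marcus starts before Yusuf ends → Yusuf and Marcus overlap.
Declan starts after Yusuf ends.
Declan starts after Marcus ends.
Overlapping pairs: Felix & Rohan, Marcus & Yusuf — 2 in total.

2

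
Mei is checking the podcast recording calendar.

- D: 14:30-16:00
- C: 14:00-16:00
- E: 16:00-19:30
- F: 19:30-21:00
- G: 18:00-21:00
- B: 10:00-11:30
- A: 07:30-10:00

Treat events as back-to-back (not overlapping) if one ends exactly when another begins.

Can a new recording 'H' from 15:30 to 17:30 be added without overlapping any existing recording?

No — it overlaps C, D, E

A: ends 10:00 at or before H starts 15:30 → clear.
B: ends 11:30 at or before H starts 15:30 → clear.
C: starts 14:00 before H ends 17:30, and ends 16:00 after H starts 15:30 → overlap.
D: starts 14:30 before H ends 17:30, and ends 16:00 after H starts 15:30 → overlap.
E: starts 16:00 before H ends 17:30, and ends 19:30 after H starts 15:30 → overlap.
G: starts 18:00 at or after H ends 17:30 → clear.
F: starts 19:30 at or after H ends 17:30 → clear.
H overlaps C, D, E.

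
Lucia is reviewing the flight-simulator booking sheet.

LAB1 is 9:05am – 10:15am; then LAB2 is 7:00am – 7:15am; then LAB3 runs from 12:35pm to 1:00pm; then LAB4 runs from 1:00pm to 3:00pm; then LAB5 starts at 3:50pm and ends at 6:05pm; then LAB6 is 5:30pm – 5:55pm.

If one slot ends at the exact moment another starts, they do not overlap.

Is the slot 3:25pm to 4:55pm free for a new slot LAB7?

No — it overlaps LAB5

LAB2: ends 7:15am at or before LAB7 starts 3:25pm → clear.
LAB1: ends 10:15am at or before LAB7 starts 3:25pm → clear.
LAB3: ends 1:00pm at or before LAB7 starts 3:25pm → clear.
LAB4: ends 3:00pm at or before LAB7 starts 3:25pm → clear.
LAB5: starts 3:50pm before LAB7 ends 4:55pm, and ends 6:05pm after LAB7 starts 3:25pm → overlap.
LAB6: starts 5:30pm at or after LAB7 ends 4:55pm → clear.
LAB7 overlaps LAB5.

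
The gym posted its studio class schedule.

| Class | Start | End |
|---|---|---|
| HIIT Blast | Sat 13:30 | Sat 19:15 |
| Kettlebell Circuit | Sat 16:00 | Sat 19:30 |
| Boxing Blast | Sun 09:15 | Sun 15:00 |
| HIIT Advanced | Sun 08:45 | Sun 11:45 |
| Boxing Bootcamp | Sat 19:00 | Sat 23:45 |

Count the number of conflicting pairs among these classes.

4

Two intervals overlap when each starts before the other ends.
Sorted by start: HIIT Blast, Kettlebell Circuit, Boxing Bootcamp, HIIT Advanced, Boxing Blast.
Kettlebell Circuit starts before HIIT Blast ends → HIIT Blast and Kettlebell Circuit overlap.
Boxing Bootcamp starts before HIIT Blast ends → HIIT Blast and Boxing Bootcamp overlap.
HIIT Advanced starts after HIIT Blast ends — done with HIIT Blast.
Boxing Bootcamp starts before Kettlebell Circuit ends → Kettlebell Circuit and Boxing Bootcamp overlap.
HIIT Advanced starts after Kettlebell Circuit ends — done with Kettlebell Circuit.
HIIT Advanced starts after Boxing Bootcamp ends — done with Boxing Bootcamp.
Boxing Blast starts before HIIT Advanced ends → HIIT Advanced and Boxing Blast overlap.
Overlapping pairs: Boxing Blast & HIIT Advanced, Boxing Bootcamp & HIIT Blast, Boxing Bootcamp & Kettlebell Circuit, HIIT Blast & Kettlebell Circuit — 4 in total.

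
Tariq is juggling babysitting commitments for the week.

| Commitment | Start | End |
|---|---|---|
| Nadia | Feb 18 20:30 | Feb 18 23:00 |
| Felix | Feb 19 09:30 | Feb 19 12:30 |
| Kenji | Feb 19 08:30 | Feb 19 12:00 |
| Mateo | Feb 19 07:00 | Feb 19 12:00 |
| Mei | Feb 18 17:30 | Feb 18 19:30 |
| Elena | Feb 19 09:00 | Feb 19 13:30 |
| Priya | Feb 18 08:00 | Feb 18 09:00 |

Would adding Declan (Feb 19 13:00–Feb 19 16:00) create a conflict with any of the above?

Yes — it overlaps Elena

Priya: ends Feb 18 09:00 at or before Declan starts Feb 19 13:00 → clear.
Mei: ends Feb 18 19:30 at or before Declan starts Feb 19 13:00 → clear.
Nadia: ends Feb 18 23:00 at or before Declan starts Feb 19 13:00 → clear.
Mateo: ends Feb 19 12:00 at or before Declan starts Feb 19 13:00 → clear.
Kenji: ends Feb 19 12:00 at or before Declan starts Feb 19 13:00 → clear.
Elena: starts Feb 19 09:00 before Declan ends Feb 19 16:00, and ends Feb 19 13:30 after Declan starts Feb 19 13:00 → overlap.
Felix: ends Feb 19 12:30 at or before Declan starts Feb 19 13:00 → clear.
Declan overlaps Elena.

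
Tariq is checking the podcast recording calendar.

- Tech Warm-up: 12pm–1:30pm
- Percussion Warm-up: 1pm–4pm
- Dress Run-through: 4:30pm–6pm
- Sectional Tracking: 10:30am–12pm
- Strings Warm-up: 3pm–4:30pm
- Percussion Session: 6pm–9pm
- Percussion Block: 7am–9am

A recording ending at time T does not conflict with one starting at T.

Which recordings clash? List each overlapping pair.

Percussion Warm-up & Strings Warm-up, Percussion Warm-up & Tech Warm-up

Sorted by start: Percussion Block, Sectional Tracking, Tech Warm-up, Percussion Warm-up, Strings Warm-up, Dress Run-through, Percussion Session.
Sectional Tracking starts after Percussion Block ends — done with Percussion Block.
Tech Warm-up starts exactly when Sectional Tracking ends (back-to-back, no overlap) — done with Sectional Tracking.
Percussion Warm-up starts before Tech Warm-up ends → Tech Warm-up and Percussion Warm-up overlap.
Strings Warm-up starts after Tech Warm-up ends — done with Tech Warm-up.
Strings Warm-up starts before Percussion Warm-up ends → Percussion Warm-up and Strings Warm-up overlap.
Dress Run-through starts after Percussion Warm-up ends — done with Percussion Warm-up.
Dress Run-through starts exactly when Strings Warm-up ends (back-to-back, no overlap) — done with Strings Warm-up.
Percussion Session starts exactly when Dress Run-through ends (back-to-back, no overlap).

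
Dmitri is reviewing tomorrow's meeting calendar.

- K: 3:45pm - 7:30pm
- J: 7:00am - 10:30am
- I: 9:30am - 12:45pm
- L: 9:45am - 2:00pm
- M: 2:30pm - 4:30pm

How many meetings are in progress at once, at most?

Sweep the timeline, counting +1 at each start and −1 at each end (ends before starts at a tie):
7:00am start J → 1
9:30am start I → 2
9:45am start L → 3
10:30am end J → 2
12:45pm end I → 1
2:00pm end L → 0
2:30pm start M → 1
3:45pm start K → 2
4:30pm end M → 1
7:30pm end K → 0
Peak is 3, at 9:45am (I, J, L).

3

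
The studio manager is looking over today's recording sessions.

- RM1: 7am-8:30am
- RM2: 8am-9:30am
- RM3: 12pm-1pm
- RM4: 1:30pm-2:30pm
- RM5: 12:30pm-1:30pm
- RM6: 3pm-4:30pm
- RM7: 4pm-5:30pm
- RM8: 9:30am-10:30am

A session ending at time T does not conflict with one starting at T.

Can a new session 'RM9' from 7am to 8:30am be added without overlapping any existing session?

No — it overlaps RM1, RM2

RM1: starts 7am before RM9 ends 8:30am, and ends 8:30am after RM9 starts 7am → overlap.
RM2: starts 8am before RM9 ends 8:30am, and ends 9:30am after RM9 starts 7am → overlap.
RM8: starts 9:30am at or after RM9 ends 8:30am → clear.
RM3: starts 12pm at or after RM9 ends 8:30am → clear.
RM5: starts 12:30pm at or after RM9 ends 8:30am → clear.
RM4: starts 1:30pm at or after RM9 ends 8:30am → clear.
RM6: starts 3pm at or after RM9 ends 8:30am → clear.
RM7: starts 4pm at or after RM9 ends 8:30am → clear.
RM9 overlaps RM1, RM2.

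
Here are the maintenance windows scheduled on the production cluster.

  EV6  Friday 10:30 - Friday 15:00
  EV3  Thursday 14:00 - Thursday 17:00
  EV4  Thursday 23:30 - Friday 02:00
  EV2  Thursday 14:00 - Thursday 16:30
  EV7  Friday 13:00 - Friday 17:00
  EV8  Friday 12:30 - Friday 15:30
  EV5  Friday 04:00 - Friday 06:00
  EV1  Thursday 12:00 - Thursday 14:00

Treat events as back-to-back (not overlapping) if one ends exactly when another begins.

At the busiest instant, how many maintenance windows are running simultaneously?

Sort all start/end points and keep a running count:
Thursday 12:00 start EV1 → 1
Thursday 14:00 end EV1 → 0
Thursday 14:00 start EV2 → 1
Thursday 14:00 start EV3 → 2
Thursday 16:30 end EV2 → 1
Thursday 17:00 end EV3 → 0
Thursday 23:30 start EV4 → 1
Friday 02:00 end EV4 → 0
Friday 04:00 start EV5 → 1
Friday 06:00 end EV5 → 0
Friday 10:30 start EV6 → 1
Friday 12:30 start EV8 → 2
Friday 13:00 start EV7 → 3
Friday 15:00 end EV6 → 2
Friday 15:30 end EV8 → 1
Friday 17:00 end EV7 → 0
Peak is 3, at Friday 13:00 (EV6, EV7, EV8).

3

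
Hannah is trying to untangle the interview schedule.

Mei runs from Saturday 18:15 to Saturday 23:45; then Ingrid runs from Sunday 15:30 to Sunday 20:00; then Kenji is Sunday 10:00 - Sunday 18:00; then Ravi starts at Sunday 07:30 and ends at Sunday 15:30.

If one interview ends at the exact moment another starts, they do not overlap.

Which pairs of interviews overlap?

Check each pair: they overlap iff neither finishes before the other starts.
Sorted by start: Mei, Ravi, Kenji, Ingrid.
Ravi starts after Mei ends; Mei is clear from here.
Kenji starts before Ravi ends → Ravi and Kenji overlap.
Ingrid starts exactly when Ravi ends (back-to-back, no overlap).
Ingrid starts before Kenji ends → Kenji and Ingrid overlap.

Ingrid & Kenji, Kenji & Ravi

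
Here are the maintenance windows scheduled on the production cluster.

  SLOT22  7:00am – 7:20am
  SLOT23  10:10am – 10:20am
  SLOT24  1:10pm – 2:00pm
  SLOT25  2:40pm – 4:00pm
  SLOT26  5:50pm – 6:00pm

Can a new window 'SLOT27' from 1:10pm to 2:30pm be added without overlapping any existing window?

No — it overlaps SLOT24

SLOT22: ends 7:20am at or before SLOT27 starts 1:10pm → clear.
SLOT23: ends 10:20am at or before SLOT27 starts 1:10pm → clear.
SLOT24: starts 1:10pm before SLOT27 ends 2:30pm, and ends 2:00pm after SLOT27 starts 1:10pm → overlap.
SLOT25: starts 2:40pm at or after SLOT27 ends 2:30pm → clear.
SLOT26: starts 5:50pm at or after SLOT27 ends 2:30pm → clear.
SLOT27 overlaps SLOT24.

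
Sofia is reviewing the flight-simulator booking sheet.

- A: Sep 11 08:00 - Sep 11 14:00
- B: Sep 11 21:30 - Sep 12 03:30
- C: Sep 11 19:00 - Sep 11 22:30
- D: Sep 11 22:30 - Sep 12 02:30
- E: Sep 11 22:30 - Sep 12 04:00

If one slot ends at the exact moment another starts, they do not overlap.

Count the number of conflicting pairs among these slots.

4

Sorted by start: A, C, B, D, E.
C starts after A ends; A is clear from here.
B starts before C ends → C and B overlap.
D starts exactly when C ends (back-to-back, no overlap); C is clear from here.
D starts before B ends → B and D overlap.
E starts before B ends → B and E overlap.
E starts before D ends → D and E overlap.
Overlapping pairs: B & C, B & D, B & E, D & E — 4 in total.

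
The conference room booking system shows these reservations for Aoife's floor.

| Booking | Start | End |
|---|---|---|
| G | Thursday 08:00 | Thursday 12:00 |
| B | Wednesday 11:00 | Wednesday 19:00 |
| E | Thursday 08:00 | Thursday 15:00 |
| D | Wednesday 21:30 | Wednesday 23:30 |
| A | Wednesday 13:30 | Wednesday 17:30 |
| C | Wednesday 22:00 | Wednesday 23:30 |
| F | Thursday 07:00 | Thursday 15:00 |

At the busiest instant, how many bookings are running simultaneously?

3

Sweep the timeline, counting +1 at each start and −1 at each end (ends before starts at a tie):
Wednesday 11:00 start B → 1
Wednesday 13:30 start A → 2
Wednesday 17:30 end A → 1
Wednesday 19:00 end B → 0
Wednesday 21:30 start D → 1
Wednesday 22:00 start C → 2
Wednesday 23:30 end C → 1
Wednesday 23:30 end D → 0
Thursday 07:00 start F → 1
Thursday 08:00 start E → 2
Thursday 08:00 start G → 3
Thursday 12:00 end G → 2
Thursday 15:00 end E → 1
Thursday 15:00 end F → 0
Peak is 3, at Thursday 08:00 (E, F, G).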